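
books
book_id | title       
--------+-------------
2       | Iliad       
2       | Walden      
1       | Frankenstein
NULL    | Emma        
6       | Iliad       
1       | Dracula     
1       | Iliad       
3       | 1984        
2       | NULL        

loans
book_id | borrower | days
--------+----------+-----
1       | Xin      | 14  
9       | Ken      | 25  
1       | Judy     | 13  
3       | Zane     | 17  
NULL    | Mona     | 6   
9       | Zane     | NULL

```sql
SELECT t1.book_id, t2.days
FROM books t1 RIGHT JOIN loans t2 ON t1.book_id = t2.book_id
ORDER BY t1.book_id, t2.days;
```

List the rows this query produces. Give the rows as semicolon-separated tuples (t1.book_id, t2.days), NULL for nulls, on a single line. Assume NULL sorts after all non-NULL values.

(1, 13); (1, 13); (1, 13); (1, 14); (1, 14); (1, 14); (3, 17); (NULL, 6); (NULL, 25); (NULL, NULL)

RIGHT JOIN keeps every row from `loans`; unmatched rows get NULL for `books`'s columns.
Matching on t1.book_id = t2.book_id. A NULL in a compared column never satisfies the condition.
- book_id=2: no matching t2 row.
- book_id=2: no matching t2 row.
- book_id=1: 2 matching t2 row(s), so 2 row(s) emitted.
- book_id=NULL: no matching t2 row.
- book_id=6: no matching t2 row.
- book_id=1: 2 matching t2 row(s), so 2 row(s) emitted.
- book_id=1: 2 matching t2 row(s), so 2 row(s) emitted.
- book_id=3: 1 matching t2 row(s), so 1 row(s) emitted.
- book_id=2: no matching t2 row.
- 3 row(s) from t2 found no t1 partner → padded with NULL.
After projecting and ordering:
t1.book_id | t2.days
1 | 13
1 | 13
1 | 13
1 | 14
1 | 14
1 | 14
3 | 17
NULL | 6
NULL | 25
NULL | NULL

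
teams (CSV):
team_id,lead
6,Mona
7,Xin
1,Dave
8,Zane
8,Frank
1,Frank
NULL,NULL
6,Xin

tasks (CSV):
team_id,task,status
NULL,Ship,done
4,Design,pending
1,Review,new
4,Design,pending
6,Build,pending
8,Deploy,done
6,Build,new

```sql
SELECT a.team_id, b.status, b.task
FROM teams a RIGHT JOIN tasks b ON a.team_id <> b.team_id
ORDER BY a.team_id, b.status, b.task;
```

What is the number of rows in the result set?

35

RIGHT JOIN keeps every row from `tasks`; unmatched rows get NULL for `teams`'s columns.
Matching on a.team_id <> b.team_id. A NULL in a compared column never satisfies the condition.
Matched pairs: 34; unmatched b rows kept: 1.
Total: 34 matched + 1 padded = 35 rows.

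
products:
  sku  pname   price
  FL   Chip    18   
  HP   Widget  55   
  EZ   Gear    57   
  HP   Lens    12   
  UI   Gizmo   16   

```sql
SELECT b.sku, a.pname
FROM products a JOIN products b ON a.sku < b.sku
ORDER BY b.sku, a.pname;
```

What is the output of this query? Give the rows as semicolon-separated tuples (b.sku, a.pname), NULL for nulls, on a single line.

(FL, Gear); (HP, Chip); (HP, Chip); (HP, Gear); (HP, Gear); (UI, Chip); (UI, Gear); (UI, Lens); (UI, Widget)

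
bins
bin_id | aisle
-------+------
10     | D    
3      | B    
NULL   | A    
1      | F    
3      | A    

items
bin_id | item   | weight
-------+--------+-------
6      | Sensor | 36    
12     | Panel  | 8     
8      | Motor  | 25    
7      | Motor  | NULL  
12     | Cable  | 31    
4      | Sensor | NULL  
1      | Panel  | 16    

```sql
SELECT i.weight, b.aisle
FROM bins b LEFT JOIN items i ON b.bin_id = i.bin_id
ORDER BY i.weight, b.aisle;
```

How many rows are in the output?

5

LEFT JOIN keeps every row from `bins`; unmatched rows get NULL for `items`'s columns.
Matching on b.bin_id = i.bin_id. A NULL in a compared column never satisfies the condition.
- b row (bin_id=10): no match → kept, i columns NULL.
- b row (bin_id=3): no match → kept, i columns NULL.
- b row (bin_id=NULL): no match → kept, i columns NULL.
- b row (bin_id=1): matches 1 i row(s) → 1 output row(s).
- b row (bin_id=3): no match → kept, i columns NULL.
Total: 1 matched + 4 padded = 5 rows.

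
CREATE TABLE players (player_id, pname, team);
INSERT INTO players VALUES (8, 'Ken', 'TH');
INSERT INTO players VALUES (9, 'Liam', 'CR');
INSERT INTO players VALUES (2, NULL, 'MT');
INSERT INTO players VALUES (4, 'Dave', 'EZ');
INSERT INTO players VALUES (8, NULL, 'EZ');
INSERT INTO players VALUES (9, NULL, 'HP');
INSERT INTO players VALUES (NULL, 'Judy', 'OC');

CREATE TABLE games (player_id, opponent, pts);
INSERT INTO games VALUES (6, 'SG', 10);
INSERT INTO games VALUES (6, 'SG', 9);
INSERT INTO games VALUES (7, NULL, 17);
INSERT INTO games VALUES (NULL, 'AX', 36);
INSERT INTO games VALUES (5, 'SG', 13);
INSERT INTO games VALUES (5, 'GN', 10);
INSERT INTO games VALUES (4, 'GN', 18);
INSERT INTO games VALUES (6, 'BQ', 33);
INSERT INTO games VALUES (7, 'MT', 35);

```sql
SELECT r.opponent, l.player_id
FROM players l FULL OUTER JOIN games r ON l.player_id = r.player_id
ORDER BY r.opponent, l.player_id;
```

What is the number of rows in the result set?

15

FULL OUTER JOIN keeps every row from both sides; unmatched rows get NULL for the other side's columns.
Matching on l.player_id = r.player_id. A NULL in a compared column never satisfies the condition.
- l row (player_id=8): no match → kept, r columns NULL.
- l row (player_id=9): no match → kept, r columns NULL.
- l row (player_id=2): no match → kept, r columns NULL.
- l row (player_id=4): matches 1 r row(s) → 1 output row(s).
- l row (player_id=8): no match → kept, r columns NULL.
- l row (player_id=9): no match → kept, r columns NULL.
- l row (player_id=NULL): no match → kept, r columns NULL.
- plus 8 unmatched r row(s), each kept with NULL l columns.
Total: 1 matched + 14 padded = 15 rows.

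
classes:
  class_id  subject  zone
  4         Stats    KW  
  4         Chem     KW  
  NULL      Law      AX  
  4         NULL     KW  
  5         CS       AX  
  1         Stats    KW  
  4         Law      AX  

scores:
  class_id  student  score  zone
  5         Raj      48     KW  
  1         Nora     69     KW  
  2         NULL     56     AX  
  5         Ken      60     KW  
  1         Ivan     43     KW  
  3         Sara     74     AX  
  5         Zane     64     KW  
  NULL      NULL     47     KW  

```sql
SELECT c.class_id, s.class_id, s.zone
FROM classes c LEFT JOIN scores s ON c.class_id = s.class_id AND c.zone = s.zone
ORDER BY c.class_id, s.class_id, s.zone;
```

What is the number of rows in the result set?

8

LEFT JOIN keeps every row from `classes`; unmatched rows get NULL for `scores`'s columns.
Matching on c.class_id = s.class_id AND c.zone = s.zone. A NULL in a compared column never satisfies the condition.
Matched pairs: 2; unmatched c rows kept: 6.
Total: 2 matched + 6 padded = 8 rows.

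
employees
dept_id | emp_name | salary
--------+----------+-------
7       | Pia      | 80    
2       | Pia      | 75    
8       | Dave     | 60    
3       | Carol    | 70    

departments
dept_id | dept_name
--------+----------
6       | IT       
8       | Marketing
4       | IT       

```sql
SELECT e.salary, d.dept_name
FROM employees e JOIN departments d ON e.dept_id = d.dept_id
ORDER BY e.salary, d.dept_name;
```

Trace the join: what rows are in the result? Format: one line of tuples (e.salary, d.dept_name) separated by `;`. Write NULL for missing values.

(60, Marketing)

INNER JOIN keeps only pairs where the ON condition holds.
Matching on e.dept_id = d.dept_id.
Matched pairs: 1.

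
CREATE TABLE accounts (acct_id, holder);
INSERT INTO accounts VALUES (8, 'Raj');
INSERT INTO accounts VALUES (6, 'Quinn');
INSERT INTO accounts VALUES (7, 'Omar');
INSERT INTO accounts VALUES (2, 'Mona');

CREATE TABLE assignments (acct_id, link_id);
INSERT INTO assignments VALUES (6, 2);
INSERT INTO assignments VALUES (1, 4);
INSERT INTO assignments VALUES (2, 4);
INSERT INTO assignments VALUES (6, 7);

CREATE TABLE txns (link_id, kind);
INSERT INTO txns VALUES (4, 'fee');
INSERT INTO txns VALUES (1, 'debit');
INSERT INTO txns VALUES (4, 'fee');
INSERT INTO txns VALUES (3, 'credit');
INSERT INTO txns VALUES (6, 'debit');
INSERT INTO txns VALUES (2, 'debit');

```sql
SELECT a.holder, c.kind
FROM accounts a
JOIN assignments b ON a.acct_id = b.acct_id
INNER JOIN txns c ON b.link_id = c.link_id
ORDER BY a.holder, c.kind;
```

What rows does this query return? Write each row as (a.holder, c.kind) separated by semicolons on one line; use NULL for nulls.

(Mona, fee); (Mona, fee); (Quinn, debit)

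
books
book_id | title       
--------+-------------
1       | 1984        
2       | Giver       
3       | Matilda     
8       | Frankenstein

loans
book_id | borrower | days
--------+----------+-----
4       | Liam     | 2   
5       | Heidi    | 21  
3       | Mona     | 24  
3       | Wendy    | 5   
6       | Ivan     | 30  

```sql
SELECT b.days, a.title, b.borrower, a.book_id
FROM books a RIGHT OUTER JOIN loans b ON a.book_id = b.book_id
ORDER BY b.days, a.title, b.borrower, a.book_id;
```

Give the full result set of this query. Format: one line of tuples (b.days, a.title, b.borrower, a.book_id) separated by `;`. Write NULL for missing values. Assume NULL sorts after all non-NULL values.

(2, NULL, Liam, NULL); (5, Matilda, Wendy, 3); (21, NULL, Heidi, NULL); (24, Matilda, Mona, 3); (30, NULL, Ivan, NULL)

RIGHT JOIN keeps every row from `loans`; unmatched rows get NULL for `books`'s columns.
Matching on a.book_id = b.book_id.
Matched pairs: 2; unmatched b rows kept: 3.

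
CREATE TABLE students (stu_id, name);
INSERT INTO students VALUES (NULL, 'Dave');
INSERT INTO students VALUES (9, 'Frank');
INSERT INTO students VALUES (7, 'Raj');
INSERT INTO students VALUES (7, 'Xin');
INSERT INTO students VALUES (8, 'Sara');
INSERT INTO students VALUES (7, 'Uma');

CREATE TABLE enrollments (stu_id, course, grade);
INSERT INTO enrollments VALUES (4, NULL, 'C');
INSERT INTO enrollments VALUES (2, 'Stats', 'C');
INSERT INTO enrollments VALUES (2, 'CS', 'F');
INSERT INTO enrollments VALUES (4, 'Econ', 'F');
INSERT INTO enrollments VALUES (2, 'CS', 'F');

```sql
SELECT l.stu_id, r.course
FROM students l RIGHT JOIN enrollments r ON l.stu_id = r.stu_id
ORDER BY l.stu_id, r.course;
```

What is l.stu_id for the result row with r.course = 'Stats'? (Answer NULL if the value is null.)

NULL

RIGHT JOIN keeps every row from `enrollments`; unmatched rows get NULL for `students`'s columns.
Matching on l.stu_id = r.stu_id. A NULL in a compared column never satisfies the condition.
- l (stu_id=NULL) has no partner in r.
- l (stu_id=9) has no partner in r.
- l (stu_id=7) has no partner in r.
- l (stu_id=7) has no partner in r.
- l (stu_id=8) has no partner in r.
- l (stu_id=7) has no partner in r.
- plus 5 unmatched r row(s), each kept with NULL l columns.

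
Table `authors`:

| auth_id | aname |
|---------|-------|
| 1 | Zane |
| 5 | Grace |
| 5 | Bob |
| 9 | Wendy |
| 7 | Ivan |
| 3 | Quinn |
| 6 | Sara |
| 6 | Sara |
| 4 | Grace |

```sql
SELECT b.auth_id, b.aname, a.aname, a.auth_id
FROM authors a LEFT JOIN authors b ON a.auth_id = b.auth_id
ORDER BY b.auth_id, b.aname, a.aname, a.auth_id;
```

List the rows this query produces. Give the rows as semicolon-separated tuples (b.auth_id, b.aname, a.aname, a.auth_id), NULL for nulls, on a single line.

(1, Zane, Zane, 1); (3, Quinn, Quinn, 3); (4, Grace, Grace, 4); (5, Bob, Bob, 5); (5, Bob, Grace, 5); (5, Grace, Bob, 5); (5, Grace, Grace, 5); (6, Sara, Sara, 6); (6, Sara, Sara, 6); (6, Sara, Sara, 6); (6, Sara, Sara, 6); (7, Ivan, Ivan, 7); (9, Wendy, Wendy, 9)

LEFT JOIN keeps every row from `authors a`; unmatched rows get NULL for `authors b`'s columns.
Matching on a.auth_id = b.auth_id.
- a[0] auth_id=1 → 1 match(es) in b → 1 row(s).
- a[1] auth_id=5 → 2 match(es) in b → 2 row(s).
- a[2] auth_id=5 → 2 match(es) in b → 2 row(s).
- a[3] auth_id=9 → 1 match(es) in b → 1 row(s).
- a[4] auth_id=7 → 1 match(es) in b → 1 row(s).
- a[5] auth_id=3 → 1 match(es) in b → 1 row(s).
- a[6] auth_id=6 → 2 match(es) in b → 2 row(s).
- a[7] auth_id=6 → 2 match(es) in b → 2 row(s).
- a[8] auth_id=4 → 1 match(es) in b → 1 row(s).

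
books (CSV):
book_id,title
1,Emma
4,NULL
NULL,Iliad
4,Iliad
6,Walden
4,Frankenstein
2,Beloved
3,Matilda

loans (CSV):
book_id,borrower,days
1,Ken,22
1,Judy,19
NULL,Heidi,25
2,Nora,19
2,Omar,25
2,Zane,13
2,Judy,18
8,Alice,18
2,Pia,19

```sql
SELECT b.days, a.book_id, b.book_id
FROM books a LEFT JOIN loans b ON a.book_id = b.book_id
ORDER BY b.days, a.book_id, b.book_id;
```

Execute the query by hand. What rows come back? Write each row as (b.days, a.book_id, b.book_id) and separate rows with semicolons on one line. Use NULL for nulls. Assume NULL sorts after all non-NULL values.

(13, 2, 2); (18, 2, 2); (19, 1, 1); (19, 2, 2); (19, 2, 2); (22, 1, 1); (25, 2, 2); (NULL, 3, NULL); (NULL, 4, NULL); (NULL, 4, NULL); (NULL, 4, NULL); (NULL, 6, NULL); (NULL, NULL, NULL)

LEFT JOIN keeps every row from `books`; unmatched rows get NULL for `loans`'s columns.
Matching on a.book_id = b.book_id. A NULL in a compared column never satisfies the condition.
- book_id=1: 2 matching b row(s), so 2 row(s) emitted.
- book_id=4: no b row matches, row kept with b columns NULL.
- book_id=NULL: no b row matches, row kept with b columns NULL.
- book_id=4: no b row matches, row kept with b columns NULL.
- book_id=6: no b row matches, row kept with b columns NULL.
- book_id=4: no b row matches, row kept with b columns NULL.
- book_id=2: 5 matching b row(s), so 5 row(s) emitted.
- book_id=3: no b row matches, row kept with b columns NULL.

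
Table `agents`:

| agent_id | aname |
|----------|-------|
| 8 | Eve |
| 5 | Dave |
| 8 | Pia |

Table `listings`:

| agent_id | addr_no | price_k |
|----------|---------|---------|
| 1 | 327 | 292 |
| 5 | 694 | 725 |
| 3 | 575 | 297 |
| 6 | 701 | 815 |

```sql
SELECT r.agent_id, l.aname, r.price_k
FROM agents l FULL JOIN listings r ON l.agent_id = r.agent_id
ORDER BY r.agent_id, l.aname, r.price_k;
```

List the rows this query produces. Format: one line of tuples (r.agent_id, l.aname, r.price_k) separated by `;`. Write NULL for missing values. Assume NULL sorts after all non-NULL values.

(1, NULL, 292); (3, NULL, 297); (5, Dave, 725); (6, NULL, 815); (NULL, Eve, NULL); (NULL, Pia, NULL)

FULL OUTER JOIN keeps every row from both sides; unmatched rows get NULL for the other side's columns.
Matching on l.agent_id = r.agent_id.
Matched pairs: 1; unmatched l rows kept: 2; unmatched r rows kept: 3.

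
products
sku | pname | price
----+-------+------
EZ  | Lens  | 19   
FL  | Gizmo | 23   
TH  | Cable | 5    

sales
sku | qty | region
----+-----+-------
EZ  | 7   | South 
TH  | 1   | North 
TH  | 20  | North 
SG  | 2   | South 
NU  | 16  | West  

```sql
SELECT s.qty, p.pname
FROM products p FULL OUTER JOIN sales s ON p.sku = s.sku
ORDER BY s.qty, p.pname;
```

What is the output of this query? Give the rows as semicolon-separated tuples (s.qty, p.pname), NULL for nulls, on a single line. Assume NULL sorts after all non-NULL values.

FULL OUTER JOIN keeps every row from both sides; unmatched rows get NULL for the other side's columns.
Matching on p.sku = s.sku.
- p[0] sku=EZ → 1 match(es) in s → 1 row(s).
- p[1] sku=FL → no match; kept with NULLs on the s side.
- p[2] sku=TH → 2 match(es) in s → 2 row(s).
- 2 s row(s) had no p match → kept, p columns NULL.
After projecting and ordering:
s.qty | p.pname
1 | Cable
2 | NULL
7 | Lens
16 | NULL
20 | Cable
NULL | Gizmo

(1, Cable); (2, NULL); (7, Lens); (16, NULL); (20, Cable); (NULL, Gizmo)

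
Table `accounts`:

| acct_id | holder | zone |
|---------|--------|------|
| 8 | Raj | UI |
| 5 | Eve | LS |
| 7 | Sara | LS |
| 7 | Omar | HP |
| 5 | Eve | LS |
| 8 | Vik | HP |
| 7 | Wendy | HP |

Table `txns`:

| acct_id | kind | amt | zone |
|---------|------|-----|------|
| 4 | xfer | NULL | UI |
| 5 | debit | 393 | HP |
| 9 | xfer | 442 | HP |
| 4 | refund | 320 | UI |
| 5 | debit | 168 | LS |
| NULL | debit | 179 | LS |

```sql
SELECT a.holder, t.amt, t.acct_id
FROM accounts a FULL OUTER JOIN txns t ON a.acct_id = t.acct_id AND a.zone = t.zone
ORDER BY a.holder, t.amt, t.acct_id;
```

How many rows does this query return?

FULL OUTER JOIN keeps every row from both sides; unmatched rows get NULL for the other side's columns.
Matching on a.acct_id = t.acct_id AND a.zone = t.zone. A NULL in a compared column never satisfies the condition.
Matched pairs: 2; unmatched a rows kept: 5; unmatched t rows kept: 5.
Total: 2 matched + 10 padded = 12 rows.

12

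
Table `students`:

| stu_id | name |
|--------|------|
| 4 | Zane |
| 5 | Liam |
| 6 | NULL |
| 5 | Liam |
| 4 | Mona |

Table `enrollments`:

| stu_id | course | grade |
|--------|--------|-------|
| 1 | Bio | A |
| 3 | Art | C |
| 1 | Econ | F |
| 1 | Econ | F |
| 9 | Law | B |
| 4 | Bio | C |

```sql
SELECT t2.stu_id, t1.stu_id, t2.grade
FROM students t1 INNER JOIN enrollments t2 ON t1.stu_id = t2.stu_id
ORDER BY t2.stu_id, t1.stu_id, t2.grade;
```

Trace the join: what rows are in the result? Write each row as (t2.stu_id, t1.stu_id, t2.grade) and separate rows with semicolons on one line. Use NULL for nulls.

INNER JOIN keeps only pairs where the ON condition holds.
Matching on t1.stu_id = t2.stu_id.
- t1 (stu_id=4) pairs with 1 row(s) of t2.
- t1 (stu_id=5) has no partner → excluded.
- t1 (stu_id=6) has no partner → excluded.
- t1 (stu_id=5) has no partner → excluded.
- t1 (stu_id=4) pairs with 1 row(s) of t2.
After projecting and ordering:
t2.stu_id | t1.stu_id | t2.grade
4 | 4 | C
4 | 4 | C

(4, 4, C); (4, 4, C)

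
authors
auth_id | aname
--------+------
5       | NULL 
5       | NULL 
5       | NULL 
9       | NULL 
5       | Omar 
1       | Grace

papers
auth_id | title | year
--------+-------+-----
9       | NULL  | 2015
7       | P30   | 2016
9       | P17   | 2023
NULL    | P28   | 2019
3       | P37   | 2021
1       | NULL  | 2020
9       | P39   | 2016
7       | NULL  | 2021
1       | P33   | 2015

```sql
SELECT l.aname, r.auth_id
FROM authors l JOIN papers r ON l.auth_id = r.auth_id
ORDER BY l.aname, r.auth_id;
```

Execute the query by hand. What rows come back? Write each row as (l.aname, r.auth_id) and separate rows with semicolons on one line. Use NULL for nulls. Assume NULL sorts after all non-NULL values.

INNER JOIN keeps only pairs where the ON condition holds.
Matching on l.auth_id = r.auth_id. A NULL in a compared column never satisfies the condition.
- auth_id=5: no matching r row, dropped.
- auth_id=5: no matching r row, dropped.
- auth_id=5: no matching r row, dropped.
- auth_id=9: 3 matching r row(s), so 3 row(s) emitted.
- auth_id=5: no matching r row, dropped.
- auth_id=1: 2 matching r row(s), so 2 row(s) emitted.
After projecting and ordering:
l.aname | r.auth_id
Grace | 1
Grace | 1
NULL | 9
NULL | 9
NULL | 9

(Grace, 1); (Grace, 1); (NULL, 9); (NULL, 9); (NULL, 9)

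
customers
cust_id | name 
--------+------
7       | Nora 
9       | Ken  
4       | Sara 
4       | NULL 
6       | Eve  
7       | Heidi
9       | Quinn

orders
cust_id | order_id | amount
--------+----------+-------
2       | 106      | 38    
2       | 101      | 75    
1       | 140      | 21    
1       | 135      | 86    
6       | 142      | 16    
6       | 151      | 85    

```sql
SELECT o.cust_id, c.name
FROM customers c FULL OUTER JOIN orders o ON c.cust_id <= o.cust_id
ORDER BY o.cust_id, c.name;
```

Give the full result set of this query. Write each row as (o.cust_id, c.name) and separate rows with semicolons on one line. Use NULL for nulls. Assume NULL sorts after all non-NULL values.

FULL OUTER JOIN keeps every row from both sides; unmatched rows get NULL for the other side's columns.
Matching on c.cust_id <= o.cust_id.
Matched pairs: 6; unmatched c rows kept: 4; unmatched o rows kept: 4.

(1, NULL); (1, NULL); (2, NULL); (2, NULL); (6, Eve); (6, Eve); (6, Sara); (6, Sara); (6, NULL); (6, NULL); (NULL, Heidi); (NULL, Ken); (NULL, Nora); (NULL, Quinn)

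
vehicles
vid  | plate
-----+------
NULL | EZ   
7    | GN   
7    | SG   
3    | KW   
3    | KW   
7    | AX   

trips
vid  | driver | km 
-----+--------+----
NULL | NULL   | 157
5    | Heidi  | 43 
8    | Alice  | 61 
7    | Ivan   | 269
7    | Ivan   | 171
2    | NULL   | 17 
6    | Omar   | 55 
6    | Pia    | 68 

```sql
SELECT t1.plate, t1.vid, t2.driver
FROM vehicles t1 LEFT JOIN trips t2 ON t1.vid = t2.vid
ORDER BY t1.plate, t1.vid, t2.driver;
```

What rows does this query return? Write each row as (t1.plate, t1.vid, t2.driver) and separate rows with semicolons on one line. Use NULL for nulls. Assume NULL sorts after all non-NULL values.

(AX, 7, Ivan); (AX, 7, Ivan); (EZ, NULL, NULL); (GN, 7, Ivan); (GN, 7, Ivan); (KW, 3, NULL); (KW, 3, NULL); (SG, 7, Ivan); (SG, 7, Ivan)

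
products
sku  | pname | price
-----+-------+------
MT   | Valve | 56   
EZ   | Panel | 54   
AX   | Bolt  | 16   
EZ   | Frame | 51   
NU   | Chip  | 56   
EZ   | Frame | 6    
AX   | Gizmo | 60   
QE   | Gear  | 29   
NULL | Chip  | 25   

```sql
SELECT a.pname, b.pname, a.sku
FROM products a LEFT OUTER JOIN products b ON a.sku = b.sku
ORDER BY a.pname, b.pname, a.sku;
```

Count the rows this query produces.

17

LEFT JOIN keeps every row from `products a`; unmatched rows get NULL for `products b`'s columns.
Matching on a.sku = b.sku. A NULL in a compared column never satisfies the condition.
- a (sku=MT) pairs with 1 row(s) of b.
- a (sku=EZ) pairs with 3 row(s) of b.
- a (sku=AX) pairs with 2 row(s) of b.
- a (sku=EZ) pairs with 3 row(s) of b.
- a (sku=NU) pairs with 1 row(s) of b.
- a (sku=EZ) pairs with 3 row(s) of b.
- a (sku=AX) pairs with 2 row(s) of b.
- a (sku=QE) pairs with 1 row(s) of b.
- a (sku=NULL) has no partner → padded with NULL.
Total: 16 matched + 1 padded = 17 rows.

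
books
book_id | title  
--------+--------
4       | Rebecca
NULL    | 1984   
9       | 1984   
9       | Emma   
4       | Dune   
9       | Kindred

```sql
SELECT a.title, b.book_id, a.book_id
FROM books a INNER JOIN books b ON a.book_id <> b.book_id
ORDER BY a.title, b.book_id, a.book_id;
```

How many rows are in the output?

12

INNER JOIN keeps only pairs where the ON condition holds.
Matching on a.book_id <> b.book_id. A NULL in a compared column never satisfies the condition.
- a row (book_id=4): matches 3 b row(s) → 3 output row(s).
- a row (book_id=NULL): no match → dropped.
- a row (book_id=9): matches 2 b row(s) → 2 output row(s).
- a row (book_id=9): matches 2 b row(s) → 2 output row(s).
- a row (book_id=4): matches 3 b row(s) → 3 output row(s).
- a row (book_id=9): matches 2 b row(s) → 2 output row(s).
Total: 12 rows.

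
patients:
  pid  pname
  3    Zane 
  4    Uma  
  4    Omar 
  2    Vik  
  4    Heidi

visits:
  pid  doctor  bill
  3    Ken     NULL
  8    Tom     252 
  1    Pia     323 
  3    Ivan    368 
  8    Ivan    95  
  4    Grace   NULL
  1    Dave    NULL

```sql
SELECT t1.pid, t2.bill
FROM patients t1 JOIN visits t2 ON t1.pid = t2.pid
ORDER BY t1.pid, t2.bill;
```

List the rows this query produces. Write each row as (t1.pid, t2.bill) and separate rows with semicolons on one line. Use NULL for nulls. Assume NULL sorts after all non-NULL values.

(3, 368); (3, NULL); (4, NULL); (4, NULL); (4, NULL)

INNER JOIN keeps only pairs where the ON condition holds.
Matching on t1.pid = t2.pid.
- pid=3: 2 matching t2 row(s), so 2 row(s) emitted.
- pid=4: 1 matching t2 row(s), so 1 row(s) emitted.
- pid=4: 1 matching t2 row(s), so 1 row(s) emitted.
- pid=2: no matching t2 row, dropped.
- pid=4: 1 matching t2 row(s), so 1 row(s) emitted.
After projecting and ordering:
t1.pid | t2.bill
3 | 368
3 | NULL
4 | NULL
4 | NULL
4 | NULL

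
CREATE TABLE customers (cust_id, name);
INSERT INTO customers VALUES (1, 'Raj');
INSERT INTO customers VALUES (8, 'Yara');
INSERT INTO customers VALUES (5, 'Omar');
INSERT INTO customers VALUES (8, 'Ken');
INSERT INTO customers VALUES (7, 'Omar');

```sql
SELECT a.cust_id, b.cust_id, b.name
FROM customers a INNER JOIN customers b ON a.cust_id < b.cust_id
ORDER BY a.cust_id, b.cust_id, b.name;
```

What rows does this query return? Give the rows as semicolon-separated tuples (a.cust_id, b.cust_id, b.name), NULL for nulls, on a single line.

(1, 5, Omar); (1, 7, Omar); (1, 8, Ken); (1, 8, Yara); (5, 7, Omar); (5, 8, Ken); (5, 8, Yara); (7, 8, Ken); (7, 8, Yara)

INNER JOIN keeps only pairs where the ON condition holds.
Matching on a.cust_id < b.cust_id.
- cust_id=1: 4 matching b row(s), so 4 row(s) emitted.
- cust_id=8: no matching b row, dropped.
- cust_id=5: 3 matching b row(s), so 3 row(s) emitted.
- cust_id=8: no matching b row, dropped.
- cust_id=7: 2 matching b row(s), so 2 row(s) emitted.
After projecting and ordering:
a.cust_id | b.cust_id | b.name
1 | 5 | Omar
1 | 7 | Omar
1 | 8 | Ken
1 | 8 | Yara
5 | 7 | Omar
5 | 8 | Ken
5 | 8 | Yara
7 | 8 | Ken
7 | 8 | Yara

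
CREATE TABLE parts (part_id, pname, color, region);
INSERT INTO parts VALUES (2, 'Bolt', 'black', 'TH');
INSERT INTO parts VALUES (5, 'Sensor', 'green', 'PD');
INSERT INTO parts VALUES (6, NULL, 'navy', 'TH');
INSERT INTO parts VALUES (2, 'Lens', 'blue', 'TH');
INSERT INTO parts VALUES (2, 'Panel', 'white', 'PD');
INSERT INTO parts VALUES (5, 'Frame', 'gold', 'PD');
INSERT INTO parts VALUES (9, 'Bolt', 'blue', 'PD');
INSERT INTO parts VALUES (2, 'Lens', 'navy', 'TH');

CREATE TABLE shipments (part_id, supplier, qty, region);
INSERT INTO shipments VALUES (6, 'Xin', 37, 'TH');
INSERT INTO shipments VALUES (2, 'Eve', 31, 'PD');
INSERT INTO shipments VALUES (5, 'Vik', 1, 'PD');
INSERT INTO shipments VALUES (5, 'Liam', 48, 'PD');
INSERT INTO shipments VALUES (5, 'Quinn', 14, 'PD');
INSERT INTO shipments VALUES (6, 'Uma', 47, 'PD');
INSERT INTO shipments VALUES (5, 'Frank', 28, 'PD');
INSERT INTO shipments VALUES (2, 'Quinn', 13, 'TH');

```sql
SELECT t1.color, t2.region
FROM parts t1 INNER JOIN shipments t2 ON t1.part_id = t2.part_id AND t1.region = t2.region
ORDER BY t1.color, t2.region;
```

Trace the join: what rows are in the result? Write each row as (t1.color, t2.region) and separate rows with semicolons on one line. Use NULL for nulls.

INNER JOIN keeps only pairs where the ON condition holds.
Matching on t1.part_id = t2.part_id AND t1.region = t2.region.
- part_id=2, region=TH: 1 matching t2 row(s), so 1 row(s) emitted.
- part_id=5, region=PD: 4 matching t2 row(s), so 4 row(s) emitted.
- part_id=6, region=TH: 1 matching t2 row(s), so 1 row(s) emitted.
- part_id=2, region=TH: 1 matching t2 row(s), so 1 row(s) emitted.
- part_id=2, region=PD: 1 matching t2 row(s), so 1 row(s) emitted.
- part_id=5, region=PD: 4 matching t2 row(s), so 4 row(s) emitted.
- part_id=9, region=PD: no matching t2 row, dropped.
- part_id=2, region=TH: 1 matching t2 row(s), so 1 row(s) emitted.

(black, TH); (blue, TH); (gold, PD); (gold, PD); (gold, PD); (gold, PD); (green, PD); (green, PD); (green, PD); (green, PD); (navy, TH); (navy, TH); (white, PD)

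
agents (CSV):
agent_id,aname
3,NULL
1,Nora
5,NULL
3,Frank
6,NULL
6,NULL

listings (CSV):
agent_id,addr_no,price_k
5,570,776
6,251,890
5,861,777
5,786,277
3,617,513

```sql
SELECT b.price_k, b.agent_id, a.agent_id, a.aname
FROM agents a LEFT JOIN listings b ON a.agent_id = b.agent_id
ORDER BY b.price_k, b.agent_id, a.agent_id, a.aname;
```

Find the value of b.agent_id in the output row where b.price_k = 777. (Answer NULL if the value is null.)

LEFT JOIN keeps every row from `agents`; unmatched rows get NULL for `listings`'s columns.
Matching on a.agent_id = b.agent_id.
Matched pairs: 7; unmatched a rows kept: 1.

5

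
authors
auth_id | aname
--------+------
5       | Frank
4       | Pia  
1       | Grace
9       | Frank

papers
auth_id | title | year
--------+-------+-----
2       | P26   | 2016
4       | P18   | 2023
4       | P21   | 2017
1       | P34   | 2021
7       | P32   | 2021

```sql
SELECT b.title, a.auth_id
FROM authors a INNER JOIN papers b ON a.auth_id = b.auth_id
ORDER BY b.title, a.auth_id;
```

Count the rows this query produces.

INNER JOIN keeps only pairs where the ON condition holds.
Matching on a.auth_id = b.auth_id.
- a[0] auth_id=5 → no match; dropped.
- a[1] auth_id=4 → 2 match(es) in b → 2 row(s).
- a[2] auth_id=1 → 1 match(es) in b → 1 row(s).
- a[3] auth_id=9 → no match; dropped.
Total: 3 rows.

3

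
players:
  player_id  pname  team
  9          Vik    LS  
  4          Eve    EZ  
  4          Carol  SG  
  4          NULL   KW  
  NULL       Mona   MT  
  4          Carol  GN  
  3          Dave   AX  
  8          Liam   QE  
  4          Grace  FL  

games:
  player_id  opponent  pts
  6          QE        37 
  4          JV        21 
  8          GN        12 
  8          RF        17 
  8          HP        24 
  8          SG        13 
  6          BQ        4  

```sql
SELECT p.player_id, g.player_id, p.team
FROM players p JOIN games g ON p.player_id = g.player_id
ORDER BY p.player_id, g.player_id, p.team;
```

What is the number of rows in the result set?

INNER JOIN keeps only pairs where the ON condition holds.
Matching on p.player_id = g.player_id. A NULL in a compared column never satisfies the condition.
- p row (player_id=9): no match → dropped.
- p row (player_id=4): matches 1 g row(s) → 1 output row(s).
- p row (player_id=4): matches 1 g row(s) → 1 output row(s).
- p row (player_id=4): matches 1 g row(s) → 1 output row(s).
- p row (player_id=NULL): no match → dropped.
- p row (player_id=4): matches 1 g row(s) → 1 output row(s).
- p row (player_id=3): no match → dropped.
- p row (player_id=8): matches 4 g row(s) → 4 output row(s).
- p row (player_id=4): matches 1 g row(s) → 1 output row(s).
Total: 9 rows.

9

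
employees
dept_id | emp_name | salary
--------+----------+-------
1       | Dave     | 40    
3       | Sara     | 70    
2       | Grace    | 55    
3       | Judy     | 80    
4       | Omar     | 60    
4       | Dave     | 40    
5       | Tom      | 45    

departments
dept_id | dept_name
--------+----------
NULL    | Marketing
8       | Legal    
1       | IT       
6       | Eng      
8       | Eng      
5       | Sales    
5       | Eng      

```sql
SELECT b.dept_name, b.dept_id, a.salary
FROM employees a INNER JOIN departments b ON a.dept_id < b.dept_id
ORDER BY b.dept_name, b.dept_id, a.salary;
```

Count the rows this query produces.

INNER JOIN keeps only pairs where the ON condition holds.
Matching on a.dept_id < b.dept_id. A NULL in a compared column never satisfies the condition.
Matched pairs: 33.
Total: 33 rows.

33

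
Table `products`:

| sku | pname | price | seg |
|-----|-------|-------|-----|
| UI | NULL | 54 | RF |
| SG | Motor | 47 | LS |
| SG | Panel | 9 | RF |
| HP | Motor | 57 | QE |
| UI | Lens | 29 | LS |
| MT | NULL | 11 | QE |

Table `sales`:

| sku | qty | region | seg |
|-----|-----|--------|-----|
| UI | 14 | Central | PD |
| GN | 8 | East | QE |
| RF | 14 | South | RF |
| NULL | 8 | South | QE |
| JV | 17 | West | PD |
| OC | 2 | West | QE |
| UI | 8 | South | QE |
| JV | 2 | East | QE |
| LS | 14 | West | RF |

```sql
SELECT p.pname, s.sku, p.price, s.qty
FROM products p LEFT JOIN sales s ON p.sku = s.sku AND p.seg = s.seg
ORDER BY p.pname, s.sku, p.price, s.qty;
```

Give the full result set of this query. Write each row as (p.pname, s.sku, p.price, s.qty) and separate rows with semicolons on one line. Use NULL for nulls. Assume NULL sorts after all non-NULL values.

(Lens, NULL, 29, NULL); (Motor, NULL, 47, NULL); (Motor, NULL, 57, NULL); (Panel, NULL, 9, NULL); (NULL, NULL, 11, NULL); (NULL, NULL, 54, NULL)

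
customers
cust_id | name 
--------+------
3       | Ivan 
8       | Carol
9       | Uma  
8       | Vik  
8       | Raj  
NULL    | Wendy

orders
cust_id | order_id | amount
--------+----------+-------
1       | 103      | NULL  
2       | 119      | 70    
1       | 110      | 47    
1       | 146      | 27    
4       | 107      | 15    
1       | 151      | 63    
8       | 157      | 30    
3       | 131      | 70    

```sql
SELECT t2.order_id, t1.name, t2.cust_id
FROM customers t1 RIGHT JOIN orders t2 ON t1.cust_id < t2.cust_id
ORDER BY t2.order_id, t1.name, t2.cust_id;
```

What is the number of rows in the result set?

RIGHT JOIN keeps every row from `orders`; unmatched rows get NULL for `customers`'s columns.
Matching on t1.cust_id < t2.cust_id. A NULL in a compared column never satisfies the condition.
- t1[0] cust_id=3 → 2 match(es) in t2 → 2 row(s).
- t1[1] cust_id=8 → no match.
- t1[2] cust_id=9 → no match.
- t1[3] cust_id=8 → no match.
- t1[4] cust_id=8 → no match.
- t1[5] cust_id=NULL → no match.
- 6 t2 row(s) had no t1 match → kept, t1 columns NULL.
Total: 2 matched + 6 padded = 8 rows.

8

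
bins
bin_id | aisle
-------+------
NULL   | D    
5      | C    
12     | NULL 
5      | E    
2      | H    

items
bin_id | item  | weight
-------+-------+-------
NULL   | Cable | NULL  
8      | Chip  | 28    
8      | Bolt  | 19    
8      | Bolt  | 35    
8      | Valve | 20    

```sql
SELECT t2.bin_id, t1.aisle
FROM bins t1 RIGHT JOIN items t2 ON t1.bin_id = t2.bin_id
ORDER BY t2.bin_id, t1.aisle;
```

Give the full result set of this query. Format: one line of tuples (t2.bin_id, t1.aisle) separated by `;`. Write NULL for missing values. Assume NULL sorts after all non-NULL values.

(8, NULL); (8, NULL); (8, NULL); (8, NULL); (NULL, NULL)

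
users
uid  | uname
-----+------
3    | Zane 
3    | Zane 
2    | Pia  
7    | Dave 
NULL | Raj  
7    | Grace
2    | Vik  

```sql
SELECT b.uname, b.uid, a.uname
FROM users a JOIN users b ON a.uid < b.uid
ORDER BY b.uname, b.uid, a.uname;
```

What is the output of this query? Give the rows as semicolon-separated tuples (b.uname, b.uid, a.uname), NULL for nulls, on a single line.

(Dave, 7, Pia); (Dave, 7, Vik); (Dave, 7, Zane); (Dave, 7, Zane); (Grace, 7, Pia); (Grace, 7, Vik); (Grace, 7, Zane); (Grace, 7, Zane); (Zane, 3, Pia); (Zane, 3, Pia); (Zane, 3, Vik); (Zane, 3, Vik)

INNER JOIN keeps only pairs where the ON condition holds.
Matching on a.uid < b.uid. A NULL in a compared column never satisfies the condition.
- a row (uid=3): matches 2 b row(s) → 2 output row(s).
- a row (uid=3): matches 2 b row(s) → 2 output row(s).
- a row (uid=2): matches 4 b row(s) → 4 output row(s).
- a row (uid=7): no match → dropped.
- a row (uid=NULL): no match → dropped.
- a row (uid=7): no match → dropped.
- a row (uid=2): matches 4 b row(s) → 4 output row(s).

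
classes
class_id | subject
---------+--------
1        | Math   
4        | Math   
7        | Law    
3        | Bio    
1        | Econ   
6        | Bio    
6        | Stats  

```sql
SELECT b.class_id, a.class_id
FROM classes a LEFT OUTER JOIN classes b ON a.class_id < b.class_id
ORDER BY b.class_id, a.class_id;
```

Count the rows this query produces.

LEFT JOIN keeps every row from `classes a`; unmatched rows get NULL for `classes b`'s columns.
Matching on a.class_id < b.class_id.
- a (class_id=1) pairs with 5 row(s) of b.
- a (class_id=4) pairs with 3 row(s) of b.
- a (class_id=7) has no partner → padded with NULL.
- a (class_id=3) pairs with 4 row(s) of b.
- a (class_id=1) pairs with 5 row(s) of b.
- a (class_id=6) pairs with 1 row(s) of b.
- a (class_id=6) pairs with 1 row(s) of b.
Total: 19 matched + 1 padded = 20 rows.

20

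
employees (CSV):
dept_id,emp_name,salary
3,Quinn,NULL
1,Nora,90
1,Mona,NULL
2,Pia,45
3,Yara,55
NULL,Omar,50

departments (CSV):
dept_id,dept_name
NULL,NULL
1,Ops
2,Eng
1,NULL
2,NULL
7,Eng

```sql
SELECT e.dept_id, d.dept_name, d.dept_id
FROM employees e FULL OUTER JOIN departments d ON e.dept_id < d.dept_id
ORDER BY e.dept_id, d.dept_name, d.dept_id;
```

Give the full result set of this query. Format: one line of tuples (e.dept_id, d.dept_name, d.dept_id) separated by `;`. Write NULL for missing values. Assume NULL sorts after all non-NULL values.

FULL OUTER JOIN keeps every row from both sides; unmatched rows get NULL for the other side's columns.
Matching on e.dept_id < d.dept_id. A NULL in a compared column never satisfies the condition.
- e (dept_id=3) pairs with 1 row(s) of d.
- e (dept_id=1) pairs with 3 row(s) of d.
- e (dept_id=1) pairs with 3 row(s) of d.
- e (dept_id=2) pairs with 1 row(s) of d.
- e (dept_id=3) pairs with 1 row(s) of d.
- e (dept_id=NULL) has no partner → padded with NULL.
- plus 3 unmatched d row(s), each kept with NULL e columns.

(1, Eng, 2); (1, Eng, 2); (1, Eng, 7); (1, Eng, 7); (1, NULL, 2); (1, NULL, 2); (2, Eng, 7); (3, Eng, 7); (3, Eng, 7); (NULL, Ops, 1); (NULL, NULL, 1); (NULL, NULL, NULL); (NULL, NULL, NULL)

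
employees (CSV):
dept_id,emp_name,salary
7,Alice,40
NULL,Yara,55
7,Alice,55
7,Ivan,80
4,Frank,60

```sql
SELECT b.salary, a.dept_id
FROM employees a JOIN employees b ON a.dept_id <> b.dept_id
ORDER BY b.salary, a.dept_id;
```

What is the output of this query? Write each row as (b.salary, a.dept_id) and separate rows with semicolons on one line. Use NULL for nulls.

INNER JOIN keeps only pairs where the ON condition holds.
Matching on a.dept_id <> b.dept_id. A NULL in a compared column never satisfies the condition.
- a (dept_id=7) pairs with 1 row(s) of b.
- a (dept_id=NULL) has no partner → excluded.
- a (dept_id=7) pairs with 1 row(s) of b.
- a (dept_id=7) pairs with 1 row(s) of b.
- a (dept_id=4) pairs with 3 row(s) of b.
After projecting and ordering:
b.salary | a.dept_id
40 | 4
55 | 4
60 | 7
60 | 7
60 | 7
80 | 4

(40, 4); (55, 4); (60, 7); (60, 7); (60, 7); (80, 4)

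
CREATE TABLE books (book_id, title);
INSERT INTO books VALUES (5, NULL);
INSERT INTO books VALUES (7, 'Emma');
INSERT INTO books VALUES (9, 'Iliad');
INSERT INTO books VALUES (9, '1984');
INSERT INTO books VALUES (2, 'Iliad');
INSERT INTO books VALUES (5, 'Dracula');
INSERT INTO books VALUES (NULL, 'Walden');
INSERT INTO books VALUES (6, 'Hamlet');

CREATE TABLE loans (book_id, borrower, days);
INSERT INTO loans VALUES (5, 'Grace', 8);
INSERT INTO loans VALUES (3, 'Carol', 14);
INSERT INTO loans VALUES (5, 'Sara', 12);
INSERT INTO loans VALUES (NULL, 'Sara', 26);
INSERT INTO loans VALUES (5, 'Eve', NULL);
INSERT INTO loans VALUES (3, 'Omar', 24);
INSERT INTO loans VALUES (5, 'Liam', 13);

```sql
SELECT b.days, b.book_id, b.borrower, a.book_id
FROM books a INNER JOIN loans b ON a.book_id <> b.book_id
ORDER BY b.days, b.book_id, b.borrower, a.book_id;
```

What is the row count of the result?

INNER JOIN keeps only pairs where the ON condition holds.
Matching on a.book_id <> b.book_id. A NULL in a compared column never satisfies the condition.
- a (book_id=5) pairs with 2 row(s) of b.
- a (book_id=7) pairs with 6 row(s) of b.
- a (book_id=9) pairs with 6 row(s) of b.
- a (book_id=9) pairs with 6 row(s) of b.
- a (book_id=2) pairs with 6 row(s) of b.
- a (book_id=5) pairs with 2 row(s) of b.
- a (book_id=NULL) has no partner → excluded.
- a (book_id=6) pairs with 6 row(s) of b.
Total: 34 rows.

34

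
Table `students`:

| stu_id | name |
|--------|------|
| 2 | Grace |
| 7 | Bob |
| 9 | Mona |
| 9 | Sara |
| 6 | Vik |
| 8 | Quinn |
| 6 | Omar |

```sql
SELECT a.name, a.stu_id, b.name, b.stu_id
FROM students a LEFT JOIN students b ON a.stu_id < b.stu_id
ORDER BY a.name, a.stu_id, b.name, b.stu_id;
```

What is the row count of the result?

21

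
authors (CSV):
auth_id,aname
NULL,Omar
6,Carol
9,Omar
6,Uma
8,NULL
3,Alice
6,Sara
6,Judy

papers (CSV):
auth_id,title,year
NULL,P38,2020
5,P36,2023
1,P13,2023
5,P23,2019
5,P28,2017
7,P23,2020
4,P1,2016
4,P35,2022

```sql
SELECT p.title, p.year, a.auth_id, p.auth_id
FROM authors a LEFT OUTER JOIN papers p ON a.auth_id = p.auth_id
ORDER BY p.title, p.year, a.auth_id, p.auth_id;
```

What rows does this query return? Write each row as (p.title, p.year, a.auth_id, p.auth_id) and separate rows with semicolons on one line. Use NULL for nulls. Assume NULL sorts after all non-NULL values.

(NULL, NULL, 3, NULL); (NULL, NULL, 6, NULL); (NULL, NULL, 6, NULL); (NULL, NULL, 6, NULL); (NULL, NULL, 6, NULL); (NULL, NULL, 8, NULL); (NULL, NULL, 9, NULL); (NULL, NULL, NULL, NULL)

LEFT JOIN keeps every row from `authors`; unmatched rows get NULL for `papers`'s columns.
Matching on a.auth_id = p.auth_id. A NULL in a compared column never satisfies the condition.
Matched pairs: 0; unmatched a rows kept: 8.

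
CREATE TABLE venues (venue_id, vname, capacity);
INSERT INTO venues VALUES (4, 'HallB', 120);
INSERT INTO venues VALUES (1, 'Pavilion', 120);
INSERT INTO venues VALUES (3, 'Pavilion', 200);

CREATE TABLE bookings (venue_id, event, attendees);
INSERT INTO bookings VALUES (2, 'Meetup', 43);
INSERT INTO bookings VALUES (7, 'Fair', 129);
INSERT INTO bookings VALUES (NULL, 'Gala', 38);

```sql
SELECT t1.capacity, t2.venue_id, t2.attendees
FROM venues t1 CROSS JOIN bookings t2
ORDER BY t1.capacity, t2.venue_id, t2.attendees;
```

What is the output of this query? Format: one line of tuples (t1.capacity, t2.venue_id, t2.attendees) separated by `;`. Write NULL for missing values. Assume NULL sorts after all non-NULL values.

CROSS JOIN pairs every row of `venues` with every row of `bookings`: 3 × 3 = 9 rows.
After projecting and ordering:
t1.capacity | t2.venue_id | t2.attendees
120 | 2 | 43
120 | 2 | 43
120 | 7 | 129
120 | 7 | 129
120 | NULL | 38
120 | NULL | 38
200 | 2 | 43
200 | 7 | 129
200 | NULL | 38

(120, 2, 43); (120, 2, 43); (120, 7, 129); (120, 7, 129); (120, NULL, 38); (120, NULL, 38); (200, 2, 43); (200, 7, 129); (200, NULL, 38)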